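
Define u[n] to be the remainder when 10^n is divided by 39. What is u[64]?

u[0] = 1,  u[1] = 10,  u[2] = 22,  u[3] = 25,  u[4] = 16,  u[5] = 4,  u[6] = 1.
Since u[6] = u[0] = 1, the sequence is periodic with period 6.
(64 - 0) mod 6 = 4, so u[64] = u[4] = 16.

16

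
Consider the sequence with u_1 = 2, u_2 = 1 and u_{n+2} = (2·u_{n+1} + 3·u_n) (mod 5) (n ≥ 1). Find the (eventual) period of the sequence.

Listing terms: u_1 = 2; u_2 = 1; u_3 = 3; u_4 = 4; u_5 = 2; u_6 = 1.
Since (u_5, u_6) = (u_1, u_2) = (2, 1) (two consecutive terms determine the rest), the sequence is periodic with period 4.

4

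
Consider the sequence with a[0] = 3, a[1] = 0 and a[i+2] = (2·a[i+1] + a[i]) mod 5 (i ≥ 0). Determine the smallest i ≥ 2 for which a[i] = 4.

Computing terms: a[0] = 3,  a[1] = 0,  a[2] = 3,  a[3] = 1,  a[4] = 0,  a[5] = 1,  a[6] = 2,  a[7] = 0,  a[8] = 2,  a[9] = 4,  a[10] = 0,  a[11] = 4,  a[12] = 3,  a[13] = 0.
The sequence repeats with period 12.
The value 4 first appears (with i ≥ 2) at a[9].

9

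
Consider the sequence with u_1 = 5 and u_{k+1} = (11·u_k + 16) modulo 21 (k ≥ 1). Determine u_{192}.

Computing terms: u_1 = 5, u_2 = 8, u_3 = 20, u_4 = 5.
Since u_4 = u_1 = 5, the sequence is periodic with period 3.
(192 - 1) mod 3 = 2, so u_{192} = u_3 = 20.

20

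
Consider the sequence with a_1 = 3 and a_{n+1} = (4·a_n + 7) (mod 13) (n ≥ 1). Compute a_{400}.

a_1 = 3,  a_2 = 6,  a_3 = 5,  a_4 = 1,  a_5 = 11,  a_6 = 12,  a_7 = 3.
The sequence repeats with period 6.
(400 - 1) mod 6 = 3, so a_{400} = a_4 = 1.

1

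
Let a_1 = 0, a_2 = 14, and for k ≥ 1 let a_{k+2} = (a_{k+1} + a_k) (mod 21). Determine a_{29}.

Listing terms: a_1 = 0; a_2 = 14; a_3 = 14; a_4 = 7; a_5 = 0; a_6 = 7; a_7 = 7; a_8 = 14; a_9 = 0; a_{10} = 14.
The sequence repeats with period 8.
(29 - 1) mod 8 = 4, so a_{29} = a_5 = 0.

0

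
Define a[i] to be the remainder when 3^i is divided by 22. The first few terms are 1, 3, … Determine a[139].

Computing terms: a[0] = 1, a[1] = 3, a[2] = 9, a[3] = 5, a[4] = 15, a[5] = 1.
Since a[5] = a[0] = 1, the sequence is periodic with period 5.
(139 - 0) mod 5 = 4, so a[139] = a[4] = 15.

15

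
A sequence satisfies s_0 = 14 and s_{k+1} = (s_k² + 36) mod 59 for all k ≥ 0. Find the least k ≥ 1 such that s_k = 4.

We have s_0 = 14,  s_1 = 55,  s_2 = 52,  s_3 = 26,  s_4 = 4,  s_5 = 52.
Since s_5 = s_2 = 52, the sequence is eventually periodic: after a pre-period of length 2 it cycles with period 3.
The value 4 first appears (with k ≥ 1) at s_4.

4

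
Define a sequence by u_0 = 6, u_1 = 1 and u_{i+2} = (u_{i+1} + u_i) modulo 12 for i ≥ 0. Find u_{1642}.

7

u_0 = 6; u_1 = 1; u_2 = 7; u_3 = 8; u_4 = 3; u_5 = 11; u_6 = 2; u_7 = 1; u_8 = 3; u_9 = 4; u_{10} = 7; u_{11} = 11; u_{12} = 6; u_{13} = 5; u_{14} = 11; u_{15} = 4; u_{16} = 3; u_{17} = 7; u_{18} = 10; u_{19} = 5; u_{20} = 3; u_{21} = 8; u_{22} = 11; u_{23} = 7; u_{24} = 6; u_{25} = 1.
The sequence repeats with period 24.
(1642 - 0) mod 24 = 10, so u_{1642} = u_{10} = 7.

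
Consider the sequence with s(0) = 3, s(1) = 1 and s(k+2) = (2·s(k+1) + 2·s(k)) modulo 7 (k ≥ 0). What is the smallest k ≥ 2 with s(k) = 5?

7

We have s(0) = 3,  s(1) = 1,  s(2) = 1,  s(3) = 4,  s(4) = 3,  s(5) = 0,  s(6) = 6,  s(7) = 5,  s(8) = 1,  s(9) = 5,  s(10) = 5,  s(11) = 6,  s(12) = 1,  s(13) = 0,  s(14) = 2,  s(15) = 4,  s(16) = 5,  s(17) = 4,  s(18) = 4,  s(19) = 2,  s(20) = 5,  s(21) = 0,  s(22) = 3,  s(23) = 6,  s(24) = 4,  s(25) = 6,  s(26) = 6,  s(27) = 3,  s(28) = 4,  s(29) = 0,  s(30) = 1,  s(31) = 2,  s(32) = 6,  s(33) = 2,  s(34) = 2,  s(35) = 1,  s(36) = 6,  s(37) = 0,  s(38) = 5,  s(39) = 3,  s(40) = 2,  s(41) = 3,  s(42) = 3,  s(43) = 5,  s(44) = 2,  s(45) = 0,  s(46) = 4,  s(47) = 1,  s(48) = 3,  s(49) = 1.
The sequence repeats with period 48.
The value 5 first appears (with k ≥ 2) at s(7).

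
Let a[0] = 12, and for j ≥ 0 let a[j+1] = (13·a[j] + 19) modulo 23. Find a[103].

Computing terms: a[0] = 12, a[1] = 14, a[2] = 17, a[3] = 10, a[4] = 11, a[5] = 1, a[6] = 9, a[7] = 21, a[8] = 16, a[9] = 20, a[10] = 3, a[11] = 12.
Since a[11] = a[0] = 12, the sequence is periodic with period 11.
(103 - 0) mod 11 = 4, so a[103] = a[4] = 11.

11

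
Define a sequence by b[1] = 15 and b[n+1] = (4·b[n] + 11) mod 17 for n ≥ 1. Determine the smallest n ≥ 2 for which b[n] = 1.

Listing terms: b[1] = 15, b[2] = 3, b[3] = 6, b[4] = 1, b[5] = 15.
Since b[5] = b[1] = 15, the sequence is periodic with period 4.
The value 1 first appears (with n ≥ 2) at b[4].

4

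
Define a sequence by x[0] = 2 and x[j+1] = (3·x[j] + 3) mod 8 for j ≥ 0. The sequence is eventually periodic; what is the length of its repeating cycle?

4

Computing terms: x[0] = 2, x[1] = 1, x[2] = 6, x[3] = 5, x[4] = 2.
Since x[4] = x[0] = 2, the sequence is periodic with period 4.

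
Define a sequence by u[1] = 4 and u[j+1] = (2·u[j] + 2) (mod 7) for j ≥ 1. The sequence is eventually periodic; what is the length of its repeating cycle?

u[1] = 4,  u[2] = 3,  u[3] = 1,  u[4] = 4.
Since u[4] = u[1] = 4, the sequence is periodic with period 3.

3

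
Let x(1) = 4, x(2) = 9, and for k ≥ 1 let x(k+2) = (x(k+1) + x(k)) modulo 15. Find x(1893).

2

We have x(1) = 4,  x(2) = 9,  x(3) = 13,  x(4) = 7,  x(5) = 5,  x(6) = 12,  x(7) = 2,  x(8) = 14,  x(9) = 1,  x(10) = 0,  x(11) = 1,  x(12) = 1,  x(13) = 2,  x(14) = 3,  x(15) = 5,  x(16) = 8,  x(17) = 13,  x(18) = 6,  x(19) = 4,  x(20) = 10,  x(21) = 14,  x(22) = 9,  x(23) = 8,  x(24) = 2,  x(25) = 10,  x(26) = 12,  x(27) = 7,  x(28) = 4,  x(29) = 11,  x(30) = 0,  x(31) = 11,  x(32) = 11,  x(33) = 7,  x(34) = 3,  x(35) = 10,  x(36) = 13,  x(37) = 8,  x(38) = 6,  x(39) = 14,  x(40) = 5,  x(41) = 4,  x(42) = 9.
The sequence repeats with period 40.
(1893 - 1) mod 40 = 12, so x(1893) = x(13) = 2.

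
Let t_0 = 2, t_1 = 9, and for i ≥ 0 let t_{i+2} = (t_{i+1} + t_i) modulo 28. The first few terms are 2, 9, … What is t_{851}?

We have t_0 = 2, t_1 = 9, t_2 = 11, t_3 = 20, t_4 = 3, t_5 = 23, t_6 = 26, t_7 = 21, t_8 = 19, t_9 = 12, t_{10} = 3, t_{11} = 15, t_{12} = 18, t_{13} = 5, t_{14} = 23, t_{15} = 0, t_{16} = 23, t_{17} = 23, t_{18} = 18, t_{19} = 13, t_{20} = 3, t_{21} = 16, t_{22} = 19, t_{23} = 7, t_{24} = 26, t_{25} = 5, t_{26} = 3, t_{27} = 8, t_{28} = 11, t_{29} = 19, t_{30} = 2, t_{31} = 21, t_{32} = 23, t_{33} = 16, t_{34} = 11, t_{35} = 27, t_{36} = 10, t_{37} = 9, t_{38} = 19, t_{39} = 0, t_{40} = 19, t_{41} = 19, t_{42} = 10, t_{43} = 1, t_{44} = 11, t_{45} = 12, t_{46} = 23, t_{47} = 7, t_{48} = 2, t_{49} = 9.
The sequence repeats with period 48.
So t_{851} = t_{0 + ((851-0) mod 48)} = t_{35} = 27.

27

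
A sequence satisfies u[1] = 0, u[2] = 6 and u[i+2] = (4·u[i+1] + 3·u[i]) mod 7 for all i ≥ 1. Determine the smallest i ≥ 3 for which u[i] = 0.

8

We have u[1] = 0, u[2] = 6, u[3] = 3, u[4] = 2, u[5] = 3, u[6] = 4, u[7] = 4, u[8] = 0, u[9] = 5, u[10] = 6, u[11] = 4, u[12] = 6, u[13] = 1, u[14] = 1, u[15] = 0, u[16] = 3, u[17] = 5, u[18] = 1, u[19] = 5, u[20] = 2, u[21] = 2, u[22] = 0, u[23] = 6.
Since (u[22], u[23]) = (u[1], u[2]) = (0, 6) (two consecutive terms determine the rest), the sequence is periodic with period 21.
The value 0 first appears (with i ≥ 3) at u[8].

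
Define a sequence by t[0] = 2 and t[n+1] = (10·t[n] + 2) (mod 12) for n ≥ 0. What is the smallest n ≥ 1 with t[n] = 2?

Listing terms: t[0] = 2; t[1] = 10; t[2] = 6; t[3] = 2.
The sequence repeats with period 3.
The value 2 next appears (with n ≥ 1) at t[3].

3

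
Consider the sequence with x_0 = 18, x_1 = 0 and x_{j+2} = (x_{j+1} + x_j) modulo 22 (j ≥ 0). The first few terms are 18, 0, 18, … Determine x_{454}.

14

We have x_0 = 18; x_1 = 0; x_2 = 18; x_3 = 18; x_4 = 14; x_5 = 10; x_6 = 2; x_7 = 12; x_8 = 14; x_9 = 4; x_{10} = 18; x_{11} = 0.
The sequence repeats with period 10.
(454 - 0) mod 10 = 4, so x_{454} = x_4 = 14.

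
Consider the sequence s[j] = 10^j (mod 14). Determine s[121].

s[0] = 1,  s[1] = 10,  s[2] = 2,  s[3] = 6,  s[4] = 4,  s[5] = 12,  s[6] = 8,  s[7] = 10.
Since s[7] = s[1] = 10, the sequence is eventually periodic: after a pre-period of length 1 it cycles with period 6.
For j ≥ 1, s[j] depends only on (j - 1) mod 6. (121 - 1) mod 6 = 0, so s[121] = s[1] = 10.

10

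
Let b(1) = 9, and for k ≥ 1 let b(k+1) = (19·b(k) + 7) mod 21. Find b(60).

20

We have b(1) = 9; b(2) = 10; b(3) = 8; b(4) = 12; b(5) = 4; b(6) = 20; b(7) = 9.
Since b(7) = b(1) = 9, the sequence is periodic with period 6.
So b(60) = b(1 + ((60-1) mod 6)) = b(6) = 20.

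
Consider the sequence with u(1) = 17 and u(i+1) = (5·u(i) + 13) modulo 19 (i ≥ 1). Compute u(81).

16

Listing terms: u(1) = 17; u(2) = 3; u(3) = 9; u(4) = 1; u(5) = 18; u(6) = 8; u(7) = 15; u(8) = 12; u(9) = 16; u(10) = 17.
The sequence repeats with period 9.
So u(81) = u(1 + ((81-1) mod 9)) = u(9) = 16.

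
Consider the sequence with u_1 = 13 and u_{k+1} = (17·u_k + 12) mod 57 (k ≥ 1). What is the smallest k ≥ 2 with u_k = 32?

We have u_1 = 13, u_2 = 5, u_3 = 40, u_4 = 8, u_5 = 34, u_6 = 20, u_7 = 10, u_8 = 11, u_9 = 28, u_{10} = 32, u_{11} = 43, u_{12} = 2, u_{13} = 46, u_{14} = 53, u_{15} = 1, u_{16} = 29, u_{17} = 49, u_{18} = 47, u_{19} = 13.
The sequence repeats with period 18.
The value 32 first appears (with k ≥ 2) at u_{10}.

10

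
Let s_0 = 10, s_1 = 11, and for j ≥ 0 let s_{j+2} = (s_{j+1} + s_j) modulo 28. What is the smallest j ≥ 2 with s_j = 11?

We have s_0 = 10, s_1 = 11, s_2 = 21, s_3 = 4, s_4 = 25, s_5 = 1, s_6 = 26, s_7 = 27, s_8 = 25, s_9 = 24, s_{10} = 21, s_{11} = 17, s_{12} = 10, s_{13} = 27, s_{14} = 9, s_{15} = 8, s_{16} = 17, s_{17} = 25, s_{18} = 14, s_{19} = 11, s_{20} = 25, s_{21} = 8, s_{22} = 5, s_{23} = 13, s_{24} = 18, s_{25} = 3, s_{26} = 21, s_{27} = 24, s_{28} = 17, s_{29} = 13, s_{30} = 2, s_{31} = 15, s_{32} = 17, s_{33} = 4, s_{34} = 21, s_{35} = 25, s_{36} = 18, s_{37} = 15, s_{38} = 5, s_{39} = 20, s_{40} = 25, s_{41} = 17, s_{42} = 14, s_{43} = 3, s_{44} = 17, s_{45} = 20, s_{46} = 9, s_{47} = 1, s_{48} = 10, s_{49} = 11.
Since (s_{48}, s_{49}) = (s_0, s_1) = (10, 11) (two consecutive terms determine the rest), the sequence is periodic with period 48.
The value 11 first appears (with j ≥ 2) at s_{19}.

19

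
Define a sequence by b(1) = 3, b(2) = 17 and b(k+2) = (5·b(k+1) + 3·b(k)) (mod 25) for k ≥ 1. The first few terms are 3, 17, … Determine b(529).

Listing terms: b(1) = 3, b(2) = 17, b(3) = 19, b(4) = 21, b(5) = 12, b(6) = 23, b(7) = 1, b(8) = 24, b(9) = 23, b(10) = 12, b(11) = 4, b(12) = 6, b(13) = 17, b(14) = 3, b(15) = 16, b(16) = 14, b(17) = 18, b(18) = 7, b(19) = 14, b(20) = 16, b(21) = 22, b(22) = 8, b(23) = 6, b(24) = 4, b(25) = 13, b(26) = 2, b(27) = 24, b(28) = 1, b(29) = 2, b(30) = 13, b(31) = 21, b(32) = 19, b(33) = 8, b(34) = 22, b(35) = 9, b(36) = 11, b(37) = 7, b(38) = 18, b(39) = 11, b(40) = 9, b(41) = 3, b(42) = 17.
The sequence repeats with period 40.
(529 - 1) mod 40 = 8, so b(529) = b(9) = 23.

23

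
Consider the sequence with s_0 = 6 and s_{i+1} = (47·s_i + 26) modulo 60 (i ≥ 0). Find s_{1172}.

We have s_0 = 6; s_1 = 8; s_2 = 42; s_3 = 20; s_4 = 6.
Since s_4 = s_0 = 6, the sequence is periodic with period 4.
(1172 - 0) mod 4 = 0, so s_{1172} = s_0 = 6.

6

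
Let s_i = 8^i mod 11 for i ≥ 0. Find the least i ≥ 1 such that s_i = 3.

6

s_0 = 1, s_1 = 8, s_2 = 9, s_3 = 6, s_4 = 4, s_5 = 10, s_6 = 3, s_7 = 2, s_8 = 5, s_9 = 7, s_{10} = 1.
The sequence repeats with period 10.
The value 3 first appears (with i ≥ 1) at s_6.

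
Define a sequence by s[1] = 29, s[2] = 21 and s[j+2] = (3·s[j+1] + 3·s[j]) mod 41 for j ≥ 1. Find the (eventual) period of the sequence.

40

Computing terms: s[1] = 29; s[2] = 21; s[3] = 27; s[4] = 21; s[5] = 21; s[6] = 3; s[7] = 31; s[8] = 20; s[9] = 30; s[10] = 27; s[11] = 7; s[12] = 20; s[13] = 40; s[14] = 16; s[15] = 4; s[16] = 19; s[17] = 28; s[18] = 18; s[19] = 15; s[20] = 17; s[21] = 14; s[22] = 11; s[23] = 34; s[24] = 12; s[25] = 15; s[26] = 40; s[27] = 1; s[28] = 0; s[29] = 3; s[30] = 9; s[31] = 36; s[32] = 12; s[33] = 21; s[34] = 17; s[35] = 32; s[36] = 24; s[37] = 4; s[38] = 2; s[39] = 18; s[40] = 19; s[41] = 29; s[42] = 21.
Since (s[41], s[42]) = (s[1], s[2]) = (29, 21) (two consecutive terms determine the rest), the sequence is periodic with period 40.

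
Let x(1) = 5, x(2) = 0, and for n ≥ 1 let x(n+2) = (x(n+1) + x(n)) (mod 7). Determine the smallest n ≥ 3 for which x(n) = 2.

9

x(1) = 5, x(2) = 0, x(3) = 5, x(4) = 5, x(5) = 3, x(6) = 1, x(7) = 4, x(8) = 5, x(9) = 2, x(10) = 0, x(11) = 2, x(12) = 2, x(13) = 4, x(14) = 6, x(15) = 3, x(16) = 2, x(17) = 5, x(18) = 0.
Since (x(17), x(18)) = (x(1), x(2)) = (5, 0) (two consecutive terms determine the rest), the sequence is periodic with period 16.
The value 2 first appears (with n ≥ 3) at x(9).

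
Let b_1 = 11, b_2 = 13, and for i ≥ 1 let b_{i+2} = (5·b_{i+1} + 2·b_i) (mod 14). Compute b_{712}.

Computing terms: b_1 = 11, b_2 = 13, b_3 = 3, b_4 = 13, b_5 = 1, b_6 = 3, b_7 = 3, b_8 = 7, b_9 = 13, b_{10} = 9, b_{11} = 1, b_{12} = 9, b_{13} = 5, b_{14} = 1, b_{15} = 1, b_{16} = 7, b_{17} = 9, b_{18} = 3, b_{19} = 5, b_{20} = 3, b_{21} = 11, b_{22} = 5, b_{23} = 5, b_{24} = 7, b_{25} = 3, b_{26} = 1, b_{27} = 11, b_{28} = 1, b_{29} = 13, b_{30} = 11, b_{31} = 11, b_{32} = 7, b_{33} = 1, b_{34} = 5, b_{35} = 13, b_{36} = 5, b_{37} = 9, b_{38} = 13, b_{39} = 13, b_{40} = 7, b_{41} = 5, b_{42} = 11, b_{43} = 9, b_{44} = 11, b_{45} = 3, b_{46} = 9, b_{47} = 9, b_{48} = 7, b_{49} = 11, b_{50} = 13.
The sequence repeats with period 48.
So b_{712} = b_{1 + ((712-1) mod 48)} = b_{40} = 7.

7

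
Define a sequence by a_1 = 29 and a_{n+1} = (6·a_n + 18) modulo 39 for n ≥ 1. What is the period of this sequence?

12

Listing terms: a_1 = 29, a_2 = 36, a_3 = 0, a_4 = 18, a_5 = 9, a_6 = 33, a_7 = 21, a_8 = 27, a_9 = 24, a_{10} = 6, a_{11} = 15, a_{12} = 30, a_{13} = 3, a_{14} = 36.
Since a_{14} = a_2 = 36, the sequence is eventually periodic: after a pre-period of length 1 it cycles with period 12.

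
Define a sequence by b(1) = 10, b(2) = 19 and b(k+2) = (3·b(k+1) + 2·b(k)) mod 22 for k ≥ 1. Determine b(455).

15

b(1) = 10,  b(2) = 19,  b(3) = 11,  b(4) = 5,  b(5) = 15,  b(6) = 11,  b(7) = 19,  b(8) = 13,  b(9) = 11,  b(10) = 15,  b(11) = 1,  b(12) = 11,  b(13) = 13,  b(14) = 17,  b(15) = 11,  b(16) = 1,  b(17) = 3,  b(18) = 11,  b(19) = 17,  b(20) = 7,  b(21) = 11,  b(22) = 3,  b(23) = 9,  b(24) = 11,  b(25) = 7,  b(26) = 21,  b(27) = 11,  b(28) = 9,  b(29) = 5,  b(30) = 11,  b(31) = 21,  b(32) = 19,  b(33) = 11.
Since (b(32), b(33)) = (b(2), b(3)) = (19, 11) (two consecutive terms determine the rest), the sequence is eventually periodic: after a pre-period of length 1 it cycles with period 30.
For k ≥ 2, b(k) depends only on (k - 2) mod 30. (455 - 2) mod 30 = 3, so b(455) = b(5) = 15.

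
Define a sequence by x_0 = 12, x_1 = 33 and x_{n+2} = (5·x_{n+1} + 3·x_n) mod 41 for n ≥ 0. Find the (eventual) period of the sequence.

8

We have x_0 = 12, x_1 = 33, x_2 = 37, x_3 = 38, x_4 = 14, x_5 = 20, x_6 = 19, x_7 = 32, x_8 = 12, x_9 = 33.
The sequence repeats with period 8.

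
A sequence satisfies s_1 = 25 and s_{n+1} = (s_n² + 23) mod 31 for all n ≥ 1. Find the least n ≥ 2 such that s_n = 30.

Computing terms: s_1 = 25,  s_2 = 28,  s_3 = 1,  s_4 = 24,  s_5 = 10,  s_6 = 30,  s_7 = 24.
Since s_7 = s_4 = 24, the sequence is eventually periodic: after a pre-period of length 3 it cycles with period 3.
The value 30 first appears (with n ≥ 2) at s_6.

6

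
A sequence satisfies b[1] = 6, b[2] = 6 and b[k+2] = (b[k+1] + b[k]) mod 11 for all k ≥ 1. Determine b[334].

Computing terms: b[1] = 6, b[2] = 6, b[3] = 1, b[4] = 7, b[5] = 8, b[6] = 4, b[7] = 1, b[8] = 5, b[9] = 6, b[10] = 0, b[11] = 6, b[12] = 6.
The sequence repeats with period 10.
(334 - 1) mod 10 = 3, so b[334] = b[4] = 7.

7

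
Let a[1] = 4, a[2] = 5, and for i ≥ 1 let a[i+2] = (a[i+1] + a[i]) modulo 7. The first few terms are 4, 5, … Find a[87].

a[1] = 4; a[2] = 5; a[3] = 2; a[4] = 0; a[5] = 2; a[6] = 2; a[7] = 4; a[8] = 6; a[9] = 3; a[10] = 2; a[11] = 5; a[12] = 0; a[13] = 5; a[14] = 5; a[15] = 3; a[16] = 1; a[17] = 4; a[18] = 5.
The sequence repeats with period 16.
So a[87] = a[1 + ((87-1) mod 16)] = a[7] = 4.

4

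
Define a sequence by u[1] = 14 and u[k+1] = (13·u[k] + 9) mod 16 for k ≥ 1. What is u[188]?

13

u[1] = 14; u[2] = 15; u[3] = 12; u[4] = 5; u[5] = 10; u[6] = 11; u[7] = 8; u[8] = 1; u[9] = 6; u[10] = 7; u[11] = 4; u[12] = 13; u[13] = 2; u[14] = 3; u[15] = 0; u[16] = 9; u[17] = 14.
Since u[17] = u[1] = 14, the sequence is periodic with period 16.
(188 - 1) mod 16 = 11, so u[188] = u[12] = 13.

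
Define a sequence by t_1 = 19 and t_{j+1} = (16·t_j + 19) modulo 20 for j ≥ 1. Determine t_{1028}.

7

Computing terms: t_1 = 19, t_2 = 3, t_3 = 7, t_4 = 11, t_5 = 15, t_6 = 19.
The sequence repeats with period 5.
(1028 - 1) mod 5 = 2, so t_{1028} = t_3 = 7.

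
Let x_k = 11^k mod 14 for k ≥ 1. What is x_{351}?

1

Listing terms: x_1 = 11, x_2 = 9, x_3 = 1, x_4 = 11.
Since x_4 = x_1 = 11, the sequence is periodic with period 3.
So x_{351} = x_{1 + ((351-1) mod 3)} = x_3 = 1.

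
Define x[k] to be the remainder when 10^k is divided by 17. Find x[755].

14

x[1] = 10,  x[2] = 15,  x[3] = 14,  x[4] = 4,  x[5] = 6,  x[6] = 9,  x[7] = 5,  x[8] = 16,  x[9] = 7,  x[10] = 2,  x[11] = 3,  x[12] = 13,  x[13] = 11,  x[14] = 8,  x[15] = 12,  x[16] = 1,  x[17] = 10.
The sequence repeats with period 16.
(755 - 1) mod 16 = 2, so x[755] = x[3] = 14.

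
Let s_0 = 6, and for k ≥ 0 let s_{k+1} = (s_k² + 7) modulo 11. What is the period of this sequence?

Listing terms: s_0 = 6,  s_1 = 10,  s_2 = 8,  s_3 = 5,  s_4 = 10.
Since s_4 = s_1 = 10, the sequence is eventually periodic: after a pre-period of length 1 it cycles with period 3.

3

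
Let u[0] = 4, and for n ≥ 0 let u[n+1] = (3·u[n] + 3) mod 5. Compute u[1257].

We have u[0] = 4; u[1] = 0; u[2] = 3; u[3] = 2; u[4] = 4.
Since u[4] = u[0] = 4, the sequence is periodic with period 4.
(1257 - 0) mod 4 = 1, so u[1257] = u[1] = 0.

0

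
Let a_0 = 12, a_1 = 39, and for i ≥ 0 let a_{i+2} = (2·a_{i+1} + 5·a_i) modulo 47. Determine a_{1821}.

a_0 = 12,  a_1 = 39,  a_2 = 44,  a_3 = 1,  a_4 = 34,  a_5 = 26,  a_6 = 34,  a_7 = 10,  a_8 = 2,  a_9 = 7,  a_{10} = 24,  a_{11} = 36,  a_{12} = 4,  a_{13} = 0,  a_{14} = 20,  a_{15} = 40,  a_{16} = 39,  a_{17} = 43,  a_{18} = 46,  a_{19} = 25,  a_{20} = 45,  a_{21} = 27,  a_{22} = 44,  a_{23} = 35,  a_{24} = 8,  a_{25} = 3,  a_{26} = 46,  a_{27} = 13,  a_{28} = 21,  a_{29} = 13,  a_{30} = 37,  a_{31} = 45,  a_{32} = 40,  a_{33} = 23,  a_{34} = 11,  a_{35} = 43,  a_{36} = 0,  a_{37} = 27,  a_{38} = 7,  a_{39} = 8,  a_{40} = 4,  a_{41} = 1,  a_{42} = 22,  a_{43} = 2,  a_{44} = 20,  a_{45} = 3,  a_{46} = 12,  a_{47} = 39.
The sequence repeats with period 46.
(1821 - 0) mod 46 = 27, so a_{1821} = a_{27} = 13.

13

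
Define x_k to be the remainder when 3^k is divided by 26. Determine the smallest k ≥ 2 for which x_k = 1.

3

x_1 = 3, x_2 = 9, x_3 = 1, x_4 = 3.
Since x_4 = x_1 = 3, the sequence is periodic with period 3.
The value 1 first appears (with k ≥ 2) at x_3.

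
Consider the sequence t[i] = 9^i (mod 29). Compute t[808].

25

Listing terms: t[0] = 1,  t[1] = 9,  t[2] = 23,  t[3] = 4,  t[4] = 7,  t[5] = 5,  t[6] = 16,  t[7] = 28,  t[8] = 20,  t[9] = 6,  t[10] = 25,  t[11] = 22,  t[12] = 24,  t[13] = 13,  t[14] = 1.
The sequence repeats with period 14.
(808 - 0) mod 14 = 10, so t[808] = t[10] = 25.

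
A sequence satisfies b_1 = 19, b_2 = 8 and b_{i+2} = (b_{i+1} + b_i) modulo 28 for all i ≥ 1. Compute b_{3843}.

27

Computing terms: b_1 = 19, b_2 = 8, b_3 = 27, b_4 = 7, b_5 = 6, b_6 = 13, b_7 = 19, b_8 = 4, b_9 = 23, b_{10} = 27, b_{11} = 22, b_{12} = 21, b_{13} = 15, b_{14} = 8, b_{15} = 23, b_{16} = 3, b_{17} = 26, b_{18} = 1, b_{19} = 27, b_{20} = 0, b_{21} = 27, b_{22} = 27, b_{23} = 26, b_{24} = 25, b_{25} = 23, b_{26} = 20, b_{27} = 15, b_{28} = 7, b_{29} = 22, b_{30} = 1, b_{31} = 23, b_{32} = 24, b_{33} = 19, b_{34} = 15, b_{35} = 6, b_{36} = 21, b_{37} = 27, b_{38} = 20, b_{39} = 19, b_{40} = 11, b_{41} = 2, b_{42} = 13, b_{43} = 15, b_{44} = 0, b_{45} = 15, b_{46} = 15, b_{47} = 2, b_{48} = 17, b_{49} = 19, b_{50} = 8.
The sequence repeats with period 48.
So b_{3843} = b_{1 + ((3843-1) mod 48)} = b_3 = 27.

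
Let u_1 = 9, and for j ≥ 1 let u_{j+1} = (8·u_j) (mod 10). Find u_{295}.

We have u_1 = 9; u_2 = 2; u_3 = 6; u_4 = 8; u_5 = 4; u_6 = 2.
Since u_6 = u_2 = 2, the sequence is eventually periodic: after a pre-period of length 1 it cycles with period 4.
For j ≥ 2, u_j depends only on (j - 2) mod 4. (295 - 2) mod 4 = 1, so u_{295} = u_3 = 6.

6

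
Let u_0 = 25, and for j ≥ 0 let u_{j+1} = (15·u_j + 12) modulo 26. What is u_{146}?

Listing terms: u_0 = 25,  u_1 = 23,  u_2 = 19,  u_3 = 11,  u_4 = 21,  u_5 = 15,  u_6 = 3,  u_7 = 5,  u_8 = 9,  u_9 = 17,  u_{10} = 7,  u_{11} = 13,  u_{12} = 25.
The sequence repeats with period 12.
(146 - 0) mod 12 = 2, so u_{146} = u_2 = 19.

19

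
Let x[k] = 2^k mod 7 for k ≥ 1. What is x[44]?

4

We have x[1] = 2; x[2] = 4; x[3] = 1; x[4] = 2.
The sequence repeats with period 3.
(44 - 1) mod 3 = 1, so x[44] = x[2] = 4.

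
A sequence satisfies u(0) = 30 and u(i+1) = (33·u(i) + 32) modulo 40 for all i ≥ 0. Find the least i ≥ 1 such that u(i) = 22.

1

Listing terms: u(0) = 30,  u(1) = 22,  u(2) = 38,  u(3) = 6,  u(4) = 30.
Since u(4) = u(0) = 30, the sequence is periodic with period 4.
The value 22 first appears (with i ≥ 1) at u(1).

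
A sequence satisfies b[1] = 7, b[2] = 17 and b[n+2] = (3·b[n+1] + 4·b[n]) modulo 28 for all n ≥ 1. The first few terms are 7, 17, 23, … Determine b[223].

7

We have b[1] = 7; b[2] = 17; b[3] = 23; b[4] = 25; b[5] = 27; b[6] = 13; b[7] = 7; b[8] = 17.
Since (b[7], b[8]) = (b[1], b[2]) = (7, 17) (two consecutive terms determine the rest), the sequence is periodic with period 6.
(223 - 1) mod 6 = 0, so b[223] = b[1] = 7.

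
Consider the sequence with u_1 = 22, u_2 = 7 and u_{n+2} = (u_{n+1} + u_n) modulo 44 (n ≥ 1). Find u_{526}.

Computing terms: u_1 = 22; u_2 = 7; u_3 = 29; u_4 = 36; u_5 = 21; u_6 = 13; u_7 = 34; u_8 = 3; u_9 = 37; u_{10} = 40; u_{11} = 33; u_{12} = 29; u_{13} = 18; u_{14} = 3; u_{15} = 21; u_{16} = 24; u_{17} = 1; u_{18} = 25; u_{19} = 26; u_{20} = 7; u_{21} = 33; u_{22} = 40; u_{23} = 29; u_{24} = 25; u_{25} = 10; u_{26} = 35; u_{27} = 1; u_{28} = 36; u_{29} = 37; u_{30} = 29; u_{31} = 22; u_{32} = 7.
Since (u_{31}, u_{32}) = (u_1, u_2) = (22, 7) (two consecutive terms determine the rest), the sequence is periodic with period 30.
(526 - 1) mod 30 = 15, so u_{526} = u_{16} = 24.

24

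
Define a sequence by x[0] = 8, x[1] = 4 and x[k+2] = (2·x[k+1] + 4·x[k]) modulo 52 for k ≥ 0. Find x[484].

48

Listing terms: x[0] = 8; x[1] = 4; x[2] = 40; x[3] = 44; x[4] = 40; x[5] = 48; x[6] = 48; x[7] = 28; x[8] = 40; x[9] = 36; x[10] = 24; x[11] = 36; x[12] = 12; x[13] = 12; x[14] = 20; x[15] = 36; x[16] = 48; x[17] = 32; x[18] = 48; x[19] = 16; x[20] = 16; x[21] = 44; x[22] = 48; x[23] = 12; x[24] = 8; x[25] = 12; x[26] = 4; x[27] = 4; x[28] = 24; x[29] = 12; x[30] = 16; x[31] = 28; x[32] = 16; x[33] = 40; x[34] = 40; x[35] = 32; x[36] = 16; x[37] = 4; x[38] = 20; x[39] = 4; x[40] = 36; x[41] = 36; x[42] = 8; x[43] = 4.
Since (x[42], x[43]) = (x[0], x[1]) = (8, 4) (two consecutive terms determine the rest), the sequence is periodic with period 42.
So x[484] = x[0 + ((484-0) mod 42)] = x[22] = 48.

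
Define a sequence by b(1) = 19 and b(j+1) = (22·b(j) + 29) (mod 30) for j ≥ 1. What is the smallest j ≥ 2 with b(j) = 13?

7

b(1) = 19,  b(2) = 27,  b(3) = 23,  b(4) = 25,  b(5) = 9,  b(6) = 17,  b(7) = 13,  b(8) = 15,  b(9) = 29,  b(10) = 7,  b(11) = 3,  b(12) = 5,  b(13) = 19.
The sequence repeats with period 12.
The value 13 first appears (with j ≥ 2) at b(7).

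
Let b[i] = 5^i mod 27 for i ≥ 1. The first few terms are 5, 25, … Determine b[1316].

25

Listing terms: b[1] = 5,  b[2] = 25,  b[3] = 17,  b[4] = 4,  b[5] = 20,  b[6] = 19,  b[7] = 14,  b[8] = 16,  b[9] = 26,  b[10] = 22,  b[11] = 2,  b[12] = 10,  b[13] = 23,  b[14] = 7,  b[15] = 8,  b[16] = 13,  b[17] = 11,  b[18] = 1,  b[19] = 5.
Since b[19] = b[1] = 5, the sequence is periodic with period 18.
So b[1316] = b[1 + ((1316-1) mod 18)] = b[2] = 25.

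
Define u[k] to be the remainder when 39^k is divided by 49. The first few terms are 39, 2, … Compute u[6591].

Listing terms: u[1] = 39; u[2] = 2; u[3] = 29; u[4] = 4; u[5] = 9; u[6] = 8; u[7] = 18; u[8] = 16; u[9] = 36; u[10] = 32; u[11] = 23; u[12] = 15; u[13] = 46; u[14] = 30; u[15] = 43; u[16] = 11; u[17] = 37; u[18] = 22; u[19] = 25; u[20] = 44; u[21] = 1; u[22] = 39.
The sequence repeats with period 21.
(6591 - 1) mod 21 = 17, so u[6591] = u[18] = 22.

22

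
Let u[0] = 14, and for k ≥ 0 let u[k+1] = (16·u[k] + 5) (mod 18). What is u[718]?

u[0] = 14,  u[1] = 13,  u[2] = 15,  u[3] = 11,  u[4] = 1,  u[5] = 3,  u[6] = 17,  u[7] = 7,  u[8] = 9,  u[9] = 5,  u[10] = 13.
Since u[10] = u[1] = 13, the sequence is eventually periodic: after a pre-period of length 1 it cycles with period 9.
For k ≥ 1, u[k] depends only on (k - 1) mod 9. (718 - 1) mod 9 = 6, so u[718] = u[7] = 7.

7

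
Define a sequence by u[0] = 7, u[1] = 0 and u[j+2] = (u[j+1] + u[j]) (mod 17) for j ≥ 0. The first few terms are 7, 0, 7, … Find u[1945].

u[0] = 7,  u[1] = 0,  u[2] = 7,  u[3] = 7,  u[4] = 14,  u[5] = 4,  u[6] = 1,  u[7] = 5,  u[8] = 6,  u[9] = 11,  u[10] = 0,  u[11] = 11,  u[12] = 11,  u[13] = 5,  u[14] = 16,  u[15] = 4,  u[16] = 3,  u[17] = 7,  u[18] = 10,  u[19] = 0,  u[20] = 10,  u[21] = 10,  u[22] = 3,  u[23] = 13,  u[24] = 16,  u[25] = 12,  u[26] = 11,  u[27] = 6,  u[28] = 0,  u[29] = 6,  u[30] = 6,  u[31] = 12,  u[32] = 1,  u[33] = 13,  u[34] = 14,  u[35] = 10,  u[36] = 7,  u[37] = 0.
The sequence repeats with period 36.
So u[1945] = u[0 + ((1945-0) mod 36)] = u[1] = 0.

0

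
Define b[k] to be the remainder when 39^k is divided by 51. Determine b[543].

b[0] = 1; b[1] = 39; b[2] = 42; b[3] = 6; b[4] = 30; b[5] = 48; b[6] = 36; b[7] = 27; b[8] = 33; b[9] = 12; b[10] = 9; b[11] = 45; b[12] = 21; b[13] = 3; b[14] = 15; b[15] = 24; b[16] = 18; b[17] = 39.
Since b[17] = b[1] = 39, the sequence is eventually periodic: after a pre-period of length 1 it cycles with period 16.
For k ≥ 1, b[k] depends only on (k - 1) mod 16. (543 - 1) mod 16 = 14, so b[543] = b[15] = 24.

24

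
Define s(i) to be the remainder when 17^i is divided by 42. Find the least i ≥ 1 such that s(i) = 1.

6

s(0) = 1, s(1) = 17, s(2) = 37, s(3) = 41, s(4) = 25, s(5) = 5, s(6) = 1.
The sequence repeats with period 6.
The value 1 next appears (with i ≥ 1) at s(6).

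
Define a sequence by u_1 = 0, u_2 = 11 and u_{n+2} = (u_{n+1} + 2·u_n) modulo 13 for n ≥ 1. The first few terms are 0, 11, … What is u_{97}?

0

We have u_1 = 0, u_2 = 11, u_3 = 11, u_4 = 7, u_5 = 3, u_6 = 4, u_7 = 10, u_8 = 5, u_9 = 12, u_{10} = 9, u_{11} = 7, u_{12} = 12, u_{13} = 0, u_{14} = 11.
Since (u_{13}, u_{14}) = (u_1, u_2) = (0, 11) (two consecutive terms determine the rest), the sequence is periodic with period 12.
(97 - 1) mod 12 = 0, so u_{97} = u_1 = 0.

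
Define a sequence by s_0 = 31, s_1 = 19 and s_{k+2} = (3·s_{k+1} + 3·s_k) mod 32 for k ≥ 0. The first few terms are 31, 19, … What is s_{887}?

18

Listing terms: s_0 = 31, s_1 = 19, s_2 = 22, s_3 = 27, s_4 = 19, s_5 = 10, s_6 = 23, s_7 = 3, s_8 = 14, s_9 = 19, s_{10} = 3, s_{11} = 2, s_{12} = 15, s_{13} = 19, s_{14} = 6, s_{15} = 11, s_{16} = 19, s_{17} = 26, s_{18} = 7, s_{19} = 3, s_{20} = 30, s_{21} = 3, s_{22} = 3, s_{23} = 18, s_{24} = 31, s_{25} = 19.
Since (s_{24}, s_{25}) = (s_0, s_1) = (31, 19) (two consecutive terms determine the rest), the sequence is periodic with period 24.
So s_{887} = s_{0 + ((887-0) mod 24)} = s_{23} = 18.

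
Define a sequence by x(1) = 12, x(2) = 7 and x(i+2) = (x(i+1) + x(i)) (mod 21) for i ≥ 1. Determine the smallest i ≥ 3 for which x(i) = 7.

10

Computing terms: x(1) = 12, x(2) = 7, x(3) = 19, x(4) = 5, x(5) = 3, x(6) = 8, x(7) = 11, x(8) = 19, x(9) = 9, x(10) = 7, x(11) = 16, x(12) = 2, x(13) = 18, x(14) = 20, x(15) = 17, x(16) = 16, x(17) = 12, x(18) = 7.
The sequence repeats with period 16.
The value 7 first appears (with i ≥ 3) at x(10).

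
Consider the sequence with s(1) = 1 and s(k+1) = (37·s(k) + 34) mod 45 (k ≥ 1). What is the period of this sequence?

9

We have s(1) = 1; s(2) = 26; s(3) = 6; s(4) = 31; s(5) = 11; s(6) = 36; s(7) = 16; s(8) = 41; s(9) = 21; s(10) = 1.
Since s(10) = s(1) = 1, the sequence is periodic with period 9.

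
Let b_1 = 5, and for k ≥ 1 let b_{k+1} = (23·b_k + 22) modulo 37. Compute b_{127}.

30

Computing terms: b_1 = 5,  b_2 = 26,  b_3 = 28,  b_4 = 0,  b_5 = 22,  b_6 = 10,  b_7 = 30,  b_8 = 9,  b_9 = 7,  b_{10} = 35,  b_{11} = 13,  b_{12} = 25,  b_{13} = 5.
The sequence repeats with period 12.
(127 - 1) mod 12 = 6, so b_{127} = b_7 = 30.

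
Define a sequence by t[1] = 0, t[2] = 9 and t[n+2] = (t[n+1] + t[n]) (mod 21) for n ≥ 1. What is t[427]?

12

t[1] = 0,  t[2] = 9,  t[3] = 9,  t[4] = 18,  t[5] = 6,  t[6] = 3,  t[7] = 9,  t[8] = 12,  t[9] = 0,  t[10] = 12,  t[11] = 12,  t[12] = 3,  t[13] = 15,  t[14] = 18,  t[15] = 12,  t[16] = 9,  t[17] = 0,  t[18] = 9.
Since (t[17], t[18]) = (t[1], t[2]) = (0, 9) (two consecutive terms determine the rest), the sequence is periodic with period 16.
(427 - 1) mod 16 = 10, so t[427] = t[11] = 12.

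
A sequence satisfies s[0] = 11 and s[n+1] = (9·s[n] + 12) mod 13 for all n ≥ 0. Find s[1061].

Computing terms: s[0] = 11; s[1] = 7; s[2] = 10; s[3] = 11.
The sequence repeats with period 3.
So s[1061] = s[0 + ((1061-0) mod 3)] = s[2] = 10.

10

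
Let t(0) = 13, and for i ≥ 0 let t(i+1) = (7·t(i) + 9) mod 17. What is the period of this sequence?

16

We have t(0) = 13,  t(1) = 15,  t(2) = 12,  t(3) = 8,  t(4) = 14,  t(5) = 5,  t(6) = 10,  t(7) = 11,  t(8) = 1,  t(9) = 16,  t(10) = 2,  t(11) = 6,  t(12) = 0,  t(13) = 9,  t(14) = 4,  t(15) = 3,  t(16) = 13.
The sequence repeats with period 16.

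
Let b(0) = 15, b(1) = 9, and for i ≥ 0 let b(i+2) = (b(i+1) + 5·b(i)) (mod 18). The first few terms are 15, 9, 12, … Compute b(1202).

12

Listing terms: b(0) = 15; b(1) = 9; b(2) = 12; b(3) = 3; b(4) = 9; b(5) = 6; b(6) = 15; b(7) = 9.
Since (b(6), b(7)) = (b(0), b(1)) = (15, 9) (two consecutive terms determine the rest), the sequence is periodic with period 6.
So b(1202) = b(0 + ((1202-0) mod 6)) = b(2) = 12.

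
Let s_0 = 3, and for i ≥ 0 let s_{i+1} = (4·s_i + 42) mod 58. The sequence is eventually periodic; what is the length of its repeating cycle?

14

s_0 = 3,  s_1 = 54,  s_2 = 26,  s_3 = 30,  s_4 = 46,  s_5 = 52,  s_6 = 18,  s_7 = 56,  s_8 = 34,  s_9 = 4,  s_{10} = 0,  s_{11} = 42,  s_{12} = 36,  s_{13} = 12,  s_{14} = 32,  s_{15} = 54.
Since s_{15} = s_1 = 54, the sequence is eventually periodic: after a pre-period of length 1 it cycles with period 14.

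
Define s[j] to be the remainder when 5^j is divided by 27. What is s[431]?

We have s[1] = 5; s[2] = 25; s[3] = 17; s[4] = 4; s[5] = 20; s[6] = 19; s[7] = 14; s[8] = 16; s[9] = 26; s[10] = 22; s[11] = 2; s[12] = 10; s[13] = 23; s[14] = 7; s[15] = 8; s[16] = 13; s[17] = 11; s[18] = 1; s[19] = 5.
Since s[19] = s[1] = 5, the sequence is periodic with period 18.
So s[431] = s[1 + ((431-1) mod 18)] = s[17] = 11.

11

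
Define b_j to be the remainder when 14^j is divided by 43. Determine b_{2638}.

25

b_0 = 1; b_1 = 14; b_2 = 24; b_3 = 35; b_4 = 17; b_5 = 23; b_6 = 21; b_7 = 36; b_8 = 31; b_9 = 4; b_{10} = 13; b_{11} = 10; b_{12} = 11; b_{13} = 25; b_{14} = 6; b_{15} = 41; b_{16} = 15; b_{17} = 38; b_{18} = 16; b_{19} = 9; b_{20} = 40; b_{21} = 1.
Since b_{21} = b_0 = 1, the sequence is periodic with period 21.
(2638 - 0) mod 21 = 13, so b_{2638} = b_{13} = 25.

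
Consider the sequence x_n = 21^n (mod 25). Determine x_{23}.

Listing terms: x_0 = 1; x_1 = 21; x_2 = 16; x_3 = 11; x_4 = 6; x_5 = 1.
Since x_5 = x_0 = 1, the sequence is periodic with period 5.
So x_{23} = x_{0 + ((23-0) mod 5)} = x_3 = 11.

11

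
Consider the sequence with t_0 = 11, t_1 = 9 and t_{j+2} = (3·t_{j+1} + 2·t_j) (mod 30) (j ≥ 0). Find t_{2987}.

t_0 = 11; t_1 = 9; t_2 = 19; t_3 = 15; t_4 = 23; t_5 = 9; t_6 = 13; t_7 = 27; t_8 = 17; t_9 = 15; t_{10} = 19; t_{11} = 27; t_{12} = 29; t_{13} = 21; t_{14} = 1; t_{15} = 15; t_{16} = 17; t_{17} = 21; t_{18} = 7; t_{19} = 3; t_{20} = 23; t_{21} = 15; t_{22} = 1; t_{23} = 3; t_{24} = 11; t_{25} = 9.
The sequence repeats with period 24.
(2987 - 0) mod 24 = 11, so t_{2987} = t_{11} = 27.

27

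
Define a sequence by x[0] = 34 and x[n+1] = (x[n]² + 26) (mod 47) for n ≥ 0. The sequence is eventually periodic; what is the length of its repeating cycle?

4

We have x[0] = 34; x[1] = 7; x[2] = 28; x[3] = 11; x[4] = 6; x[5] = 15; x[6] = 16; x[7] = 0; x[8] = 26; x[9] = 44; x[10] = 35; x[11] = 29; x[12] = 21; x[13] = 44.
Since x[13] = x[9] = 44, the sequence is eventually periodic: after a pre-period of length 9 it cycles with period 4.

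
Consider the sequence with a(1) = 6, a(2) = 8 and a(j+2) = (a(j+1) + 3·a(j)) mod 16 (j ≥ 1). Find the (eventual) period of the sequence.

Computing terms: a(1) = 6; a(2) = 8; a(3) = 10; a(4) = 2; a(5) = 0; a(6) = 6; a(7) = 6; a(8) = 8.
Since (a(7), a(8)) = (a(1), a(2)) = (6, 8) (two consecutive terms determine the rest), the sequence is periodic with period 6.

6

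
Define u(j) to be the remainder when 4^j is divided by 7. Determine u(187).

u(0) = 1, u(1) = 4, u(2) = 2, u(3) = 1.
The sequence repeats with period 3.
So u(187) = u(0 + ((187-0) mod 3)) = u(1) = 4.

4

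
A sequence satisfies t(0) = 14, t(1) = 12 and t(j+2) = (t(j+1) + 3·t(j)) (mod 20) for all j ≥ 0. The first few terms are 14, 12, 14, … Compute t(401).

18

t(0) = 14,  t(1) = 12,  t(2) = 14,  t(3) = 10,  t(4) = 12,  t(5) = 2,  t(6) = 18,  t(7) = 4,  t(8) = 18,  t(9) = 10,  t(10) = 4,  t(11) = 14,  t(12) = 6,  t(13) = 8,  t(14) = 6,  t(15) = 10,  t(16) = 8,  t(17) = 18,  t(18) = 2,  t(19) = 16,  t(20) = 2,  t(21) = 10,  t(22) = 16,  t(23) = 6,  t(24) = 14,  t(25) = 12.
Since (t(24), t(25)) = (t(0), t(1)) = (14, 12) (two consecutive terms determine the rest), the sequence is periodic with period 24.
So t(401) = t(0 + ((401-0) mod 24)) = t(17) = 18.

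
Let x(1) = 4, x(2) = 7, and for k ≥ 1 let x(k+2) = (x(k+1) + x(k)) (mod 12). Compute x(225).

7

Computing terms: x(1) = 4,  x(2) = 7,  x(3) = 11,  x(4) = 6,  x(5) = 5,  x(6) = 11,  x(7) = 4,  x(8) = 3,  x(9) = 7,  x(10) = 10,  x(11) = 5,  x(12) = 3,  x(13) = 8,  x(14) = 11,  x(15) = 7,  x(16) = 6,  x(17) = 1,  x(18) = 7,  x(19) = 8,  x(20) = 3,  x(21) = 11,  x(22) = 2,  x(23) = 1,  x(24) = 3,  x(25) = 4,  x(26) = 7.
Since (x(25), x(26)) = (x(1), x(2)) = (4, 7) (two consecutive terms determine the rest), the sequence is periodic with period 24.
So x(225) = x(1 + ((225-1) mod 24)) = x(9) = 7.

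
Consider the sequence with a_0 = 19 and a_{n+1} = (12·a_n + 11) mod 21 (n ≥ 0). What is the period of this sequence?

Computing terms: a_0 = 19,  a_1 = 8,  a_2 = 2,  a_3 = 14,  a_4 = 11,  a_5 = 17,  a_6 = 5,  a_7 = 8.
Since a_7 = a_1 = 8, the sequence is eventually periodic: after a pre-period of length 1 it cycles with period 6.

6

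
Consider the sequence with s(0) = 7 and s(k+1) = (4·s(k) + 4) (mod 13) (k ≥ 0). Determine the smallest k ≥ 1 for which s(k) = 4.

5

Listing terms: s(0) = 7; s(1) = 6; s(2) = 2; s(3) = 12; s(4) = 0; s(5) = 4; s(6) = 7.
The sequence repeats with period 6.
The value 4 first appears (with k ≥ 1) at s(5).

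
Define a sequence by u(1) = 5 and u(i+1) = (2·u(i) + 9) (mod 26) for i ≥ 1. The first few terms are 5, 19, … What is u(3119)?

We have u(1) = 5; u(2) = 19; u(3) = 21; u(4) = 25; u(5) = 7; u(6) = 23; u(7) = 3; u(8) = 15; u(9) = 13; u(10) = 9; u(11) = 1; u(12) = 11; u(13) = 5.
Since u(13) = u(1) = 5, the sequence is periodic with period 12.
So u(3119) = u(1 + ((3119-1) mod 12)) = u(11) = 1.

1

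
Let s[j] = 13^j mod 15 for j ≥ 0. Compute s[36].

s[0] = 1; s[1] = 13; s[2] = 4; s[3] = 7; s[4] = 1.
The sequence repeats with period 4.
(36 - 0) mod 4 = 0, so s[36] = s[0] = 1.

1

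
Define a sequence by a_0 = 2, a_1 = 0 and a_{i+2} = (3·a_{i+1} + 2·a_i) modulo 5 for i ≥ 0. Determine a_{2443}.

0

Listing terms: a_0 = 2; a_1 = 0; a_2 = 4; a_3 = 2; a_4 = 4; a_5 = 1; a_6 = 1; a_7 = 0; a_8 = 2; a_9 = 1; a_{10} = 2; a_{11} = 3; a_{12} = 3; a_{13} = 0; a_{14} = 1; a_{15} = 3; a_{16} = 1; a_{17} = 4; a_{18} = 4; a_{19} = 0; a_{20} = 3; a_{21} = 4; a_{22} = 3; a_{23} = 2; a_{24} = 2; a_{25} = 0.
Since (a_{24}, a_{25}) = (a_0, a_1) = (2, 0) (two consecutive terms determine the rest), the sequence is periodic with period 24.
(2443 - 0) mod 24 = 19, so a_{2443} = a_{19} = 0.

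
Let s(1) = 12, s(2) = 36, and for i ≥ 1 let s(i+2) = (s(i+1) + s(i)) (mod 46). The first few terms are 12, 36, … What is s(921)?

38

We have s(1) = 12,  s(2) = 36,  s(3) = 2,  s(4) = 38,  s(5) = 40,  s(6) = 32,  s(7) = 26,  s(8) = 12,  s(9) = 38,  s(10) = 4,  s(11) = 42,  s(12) = 0,  s(13) = 42,  s(14) = 42,  s(15) = 38,  s(16) = 34,  s(17) = 26,  s(18) = 14,  s(19) = 40,  s(20) = 8,  s(21) = 2,  s(22) = 10,  s(23) = 12,  s(24) = 22,  s(25) = 34,  s(26) = 10,  s(27) = 44,  s(28) = 8,  s(29) = 6,  s(30) = 14,  s(31) = 20,  s(32) = 34,  s(33) = 8,  s(34) = 42,  s(35) = 4,  s(36) = 0,  s(37) = 4,  s(38) = 4,  s(39) = 8,  s(40) = 12,  s(41) = 20,  s(42) = 32,  s(43) = 6,  s(44) = 38,  s(45) = 44,  s(46) = 36,  s(47) = 34,  s(48) = 24,  s(49) = 12,  s(50) = 36.
Since (s(49), s(50)) = (s(1), s(2)) = (12, 36) (two consecutive terms determine the rest), the sequence is periodic with period 48.
So s(921) = s(1 + ((921-1) mod 48)) = s(9) = 38.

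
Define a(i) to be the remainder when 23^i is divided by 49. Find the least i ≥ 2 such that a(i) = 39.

2

a(1) = 23; a(2) = 39; a(3) = 15; a(4) = 2; a(5) = 46; a(6) = 29; a(7) = 30; a(8) = 4; a(9) = 43; a(10) = 9; a(11) = 11; a(12) = 8; a(13) = 37; a(14) = 18; a(15) = 22; a(16) = 16; a(17) = 25; a(18) = 36; a(19) = 44; a(20) = 32; a(21) = 1; a(22) = 23.
The sequence repeats with period 21.
The value 39 first appears (with i ≥ 2) at a(2).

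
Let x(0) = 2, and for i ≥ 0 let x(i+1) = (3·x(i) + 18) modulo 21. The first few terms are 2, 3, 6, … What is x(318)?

9

Listing terms: x(0) = 2, x(1) = 3, x(2) = 6, x(3) = 15, x(4) = 0, x(5) = 18, x(6) = 9, x(7) = 3.
Since x(7) = x(1) = 3, the sequence is eventually periodic: after a pre-period of length 1 it cycles with period 6.
For i ≥ 1, x(i) depends only on (i - 1) mod 6. (318 - 1) mod 6 = 5, so x(318) = x(6) = 9.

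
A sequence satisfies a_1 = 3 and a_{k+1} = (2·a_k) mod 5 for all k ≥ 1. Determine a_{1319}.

a_1 = 3; a_2 = 1; a_3 = 2; a_4 = 4; a_5 = 3.
The sequence repeats with period 4.
So a_{1319} = a_{1 + ((1319-1) mod 4)} = a_3 = 2.

2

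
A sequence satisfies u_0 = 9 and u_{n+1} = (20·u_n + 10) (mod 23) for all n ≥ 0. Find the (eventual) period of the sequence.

Listing terms: u_0 = 9; u_1 = 6; u_2 = 15; u_3 = 11; u_4 = 0; u_5 = 10; u_6 = 3; u_7 = 1; u_8 = 7; u_9 = 12; u_{10} = 20; u_{11} = 19; u_{12} = 22; u_{13} = 13; u_{14} = 17; u_{15} = 5; u_{16} = 18; u_{17} = 2; u_{18} = 4; u_{19} = 21; u_{20} = 16; u_{21} = 8; u_{22} = 9.
Since u_{22} = u_0 = 9, the sequence is periodic with period 22.

22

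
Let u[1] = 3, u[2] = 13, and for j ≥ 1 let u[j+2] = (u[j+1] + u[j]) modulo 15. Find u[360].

10

Computing terms: u[1] = 3; u[2] = 13; u[3] = 1; u[4] = 14; u[5] = 0; u[6] = 14; u[7] = 14; u[8] = 13; u[9] = 12; u[10] = 10; u[11] = 7; u[12] = 2; u[13] = 9; u[14] = 11; u[15] = 5; u[16] = 1; u[17] = 6; u[18] = 7; u[19] = 13; u[20] = 5; u[21] = 3; u[22] = 8; u[23] = 11; u[24] = 4; u[25] = 0; u[26] = 4; u[27] = 4; u[28] = 8; u[29] = 12; u[30] = 5; u[31] = 2; u[32] = 7; u[33] = 9; u[34] = 1; u[35] = 10; u[36] = 11; u[37] = 6; u[38] = 2; u[39] = 8; u[40] = 10; u[41] = 3; u[42] = 13.
Since (u[41], u[42]) = (u[1], u[2]) = (3, 13) (two consecutive terms determine the rest), the sequence is periodic with period 40.
So u[360] = u[1 + ((360-1) mod 40)] = u[40] = 10.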